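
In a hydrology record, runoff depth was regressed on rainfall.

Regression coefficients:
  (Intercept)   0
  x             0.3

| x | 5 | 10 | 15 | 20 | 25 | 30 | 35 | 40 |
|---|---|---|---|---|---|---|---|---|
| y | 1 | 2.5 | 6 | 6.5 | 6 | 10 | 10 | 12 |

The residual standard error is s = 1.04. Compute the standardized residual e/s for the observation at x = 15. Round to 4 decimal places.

1.4423

ŷ = 0.3·15 = 4.5
e = 6 − 4.5 = 1.5
e/s = 1.5 / 1.04 = 1.4423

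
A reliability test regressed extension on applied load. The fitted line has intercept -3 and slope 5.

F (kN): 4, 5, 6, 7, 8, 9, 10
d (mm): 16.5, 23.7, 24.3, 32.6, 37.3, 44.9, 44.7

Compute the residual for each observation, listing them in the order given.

F=4: ŷ = -3 + 5·4 = 17; e = 16.5 − 17 = -0.5
F=5: ŷ = -3 + 5·5 = 22; e = 23.7 − 22 = 1.7
F=6: ŷ = -3 + 5·6 = 27; e = 24.3 − 27 = -2.7
F=7: ŷ = -3 + 5·7 = 32; e = 32.6 − 32 = 0.6
F=8: ŷ = -3 + 5·8 = 37; e = 37.3 − 37 = 0.3
F=9: ŷ = -3 + 5·9 = 42; e = 44.9 − 42 = 2.9
F=10: ŷ = -3 + 5·10 = 47; e = 44.7 − 47 = -2.3

-0.5, 1.7, -2.7, 0.6, 0.3, 2.9, -2.3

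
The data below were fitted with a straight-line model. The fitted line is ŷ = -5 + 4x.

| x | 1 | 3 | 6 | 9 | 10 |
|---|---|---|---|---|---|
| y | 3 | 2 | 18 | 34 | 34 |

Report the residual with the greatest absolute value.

e = -5

x=1: ŷ = -5 + 4·1 = -1; e = 3 − (-1) = 4
x=3: ŷ = -5 + 4·3 = 7; e = 2 − 7 = -5
x=6: ŷ = -5 + 4·6 = 19; e = 18 − 19 = -1
x=9: ŷ = -5 + 4·9 = 31; e = 34 − 31 = 3
x=10: ŷ = -5 + 4·10 = 35; e = 34 − 35 = -1
Largest |e| is 5 at x = 3, residual -5.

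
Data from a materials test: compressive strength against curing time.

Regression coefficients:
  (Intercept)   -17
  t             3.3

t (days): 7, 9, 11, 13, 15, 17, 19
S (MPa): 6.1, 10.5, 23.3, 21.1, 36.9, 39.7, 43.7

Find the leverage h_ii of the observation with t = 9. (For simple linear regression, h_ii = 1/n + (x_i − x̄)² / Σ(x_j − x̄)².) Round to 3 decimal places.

t̄ = (7 + 9 + 11 + 13 + 15 + 17 + 19)/7 = 13
Σ(t − t̄)² = 36 + 16 + 4 + 0 + 4 + 16 + 36 = 112
h = 1/7 + (-4)²/112 = 0.142857 + 0.142857 = 0.286

h = 0.286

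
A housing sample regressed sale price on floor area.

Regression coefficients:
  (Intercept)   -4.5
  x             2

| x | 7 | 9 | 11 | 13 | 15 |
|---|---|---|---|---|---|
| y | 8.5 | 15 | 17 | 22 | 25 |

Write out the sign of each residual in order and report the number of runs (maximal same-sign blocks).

x=7: ŷ = -4.5 + 2·7 = 9.5; r = 8.5 − 9.5 = -1
x=9: ŷ = -4.5 + 2·9 = 13.5; r = 15 − 13.5 = 1.5
x=11: ŷ = -4.5 + 2·11 = 17.5; r = 17 − 17.5 = -0.5
x=13: ŷ = -4.5 + 2·13 = 21.5; r = 22 − 21.5 = 0.5
x=15: ŷ = -4.5 + 2·15 = 25.5; r = 25 − 25.5 = -0.5
Signs: − + − + −
Runs: −×1, +×1, −×1, +×1, −×1 → 5

5 runs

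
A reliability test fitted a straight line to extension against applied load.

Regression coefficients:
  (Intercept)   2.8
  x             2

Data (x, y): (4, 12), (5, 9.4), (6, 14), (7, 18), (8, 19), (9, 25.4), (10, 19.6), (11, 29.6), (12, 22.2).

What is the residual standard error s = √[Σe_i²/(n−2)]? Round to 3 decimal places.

x=4: ŷ = 2.8 + 2·4 = 10.8; e = 12 − 10.8 = 1.2
x=5: ŷ = 2.8 + 2·5 = 12.8; e = 9.4 − 12.8 = -3.4
x=6: ŷ = 2.8 + 2·6 = 14.8; e = 14 − 14.8 = -0.8
x=7: ŷ = 2.8 + 2·7 = 16.8; e = 18 − 16.8 = 1.2
x=8: ŷ = 2.8 + 2·8 = 18.8; e = 19 − 18.8 = 0.2
x=9: ŷ = 2.8 + 2·9 = 20.8; e = 25.4 − 20.8 = 4.6
x=10: ŷ = 2.8 + 2·10 = 22.8; e = 19.6 − 22.8 = -3.2
x=11: ŷ = 2.8 + 2·11 = 24.8; e = 29.6 − 24.8 = 4.8
x=12: ŷ = 2.8 + 2·12 = 26.8; e = 22.2 − 26.8 = -4.6
SSE = 1.44 + 11.56 + 0.64 + 1.44 + 0.04 + 21.16 + 10.24 + 23.04 + 21.16 = 90.72
s = √(90.72/7) = √12.96 ≈ 3.600

s = 3.600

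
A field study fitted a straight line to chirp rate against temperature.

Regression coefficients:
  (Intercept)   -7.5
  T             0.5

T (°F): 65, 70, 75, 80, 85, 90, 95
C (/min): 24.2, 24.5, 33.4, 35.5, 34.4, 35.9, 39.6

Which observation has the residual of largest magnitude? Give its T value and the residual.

T = 75, e = 3.4

T=65: Ĉ = -7.5 + 0.5·65 = 25; e = 24.2 − 25 = -0.8
T=70: Ĉ = -7.5 + 0.5·70 = 27.5; e = 24.5 − 27.5 = -3
T=75: Ĉ = -7.5 + 0.5·75 = 30; e = 33.4 − 30 = 3.4
T=80: Ĉ = -7.5 + 0.5·80 = 32.5; e = 35.5 − 32.5 = 3
T=85: Ĉ = -7.5 + 0.5·85 = 35; e = 34.4 − 35 = -0.6
T=90: Ĉ = -7.5 + 0.5·90 = 37.5; e = 35.9 − 37.5 = -1.6
T=95: Ĉ = -7.5 + 0.5·95 = 40; e = 39.6 − 40 = -0.4
Largest |e| is 3.4 at T = 75, residual 3.4.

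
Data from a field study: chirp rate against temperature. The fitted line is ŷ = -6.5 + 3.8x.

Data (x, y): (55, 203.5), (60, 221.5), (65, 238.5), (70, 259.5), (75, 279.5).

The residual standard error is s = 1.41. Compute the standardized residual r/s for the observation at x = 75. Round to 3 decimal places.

ŷ = -6.5 + 3.8·75 = 278.5
r = 279.5 − 278.5 = 1
r/s = 1 / 1.41 = 0.709

0.709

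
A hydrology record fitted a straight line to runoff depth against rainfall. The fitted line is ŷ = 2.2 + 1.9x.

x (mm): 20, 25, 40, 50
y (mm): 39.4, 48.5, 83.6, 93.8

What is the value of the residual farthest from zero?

e = 5.4

x=20: ŷ = 2.2 + 1.9·20 = 40.2; e = 39.4 − 40.2 = -0.8
x=25: ŷ = 2.2 + 1.9·25 = 49.7; e = 48.5 − 49.7 = -1.2
x=40: ŷ = 2.2 + 1.9·40 = 78.2; e = 83.6 − 78.2 = 5.4
x=50: ŷ = 2.2 + 1.9·50 = 97.2; e = 93.8 − 97.2 = -3.4
Largest |e| is 5.4 at x = 40, residual 5.4.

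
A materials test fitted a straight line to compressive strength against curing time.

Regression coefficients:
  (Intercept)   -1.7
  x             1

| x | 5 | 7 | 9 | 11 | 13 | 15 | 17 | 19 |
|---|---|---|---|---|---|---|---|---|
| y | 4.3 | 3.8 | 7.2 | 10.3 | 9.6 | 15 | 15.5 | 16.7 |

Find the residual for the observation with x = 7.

ŷ = -1.7 + 7 = 5.3
r = 3.8 − 5.3 = -1.5

r = -1.5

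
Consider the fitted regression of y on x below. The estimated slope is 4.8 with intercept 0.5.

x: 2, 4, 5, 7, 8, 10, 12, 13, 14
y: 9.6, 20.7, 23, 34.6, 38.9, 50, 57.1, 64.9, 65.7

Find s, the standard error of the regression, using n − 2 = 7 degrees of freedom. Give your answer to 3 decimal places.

s = 1.464

x=2: ŷ = 0.5 + 4.8·2 = 10.1; e = 9.6 − 10.1 = -0.5
x=4: ŷ = 0.5 + 4.8·4 = 19.7; e = 20.7 − 19.7 = 1
x=5: ŷ = 0.5 + 4.8·5 = 24.5; e = 23 − 24.5 = -1.5
x=7: ŷ = 0.5 + 4.8·7 = 34.1; e = 34.6 − 34.1 = 0.5
x=8: ŷ = 0.5 + 4.8·8 = 38.9; e = 38.9 − 38.9 = 0
x=10: ŷ = 0.5 + 4.8·10 = 48.5; e = 50 − 48.5 = 1.5
x=12: ŷ = 0.5 + 4.8·12 = 58.1; e = 57.1 − 58.1 = -1
x=13: ŷ = 0.5 + 4.8·13 = 62.9; e = 64.9 − 62.9 = 2
x=14: ŷ = 0.5 + 4.8·14 = 67.7; e = 65.7 − 67.7 = -2
SSE = 0.25 + 1 + 2.25 + 0.25 + 0 + 2.25 + 1 + 4 + 4 = 15
s = √(15/7) = √2.14286 ≈ 1.464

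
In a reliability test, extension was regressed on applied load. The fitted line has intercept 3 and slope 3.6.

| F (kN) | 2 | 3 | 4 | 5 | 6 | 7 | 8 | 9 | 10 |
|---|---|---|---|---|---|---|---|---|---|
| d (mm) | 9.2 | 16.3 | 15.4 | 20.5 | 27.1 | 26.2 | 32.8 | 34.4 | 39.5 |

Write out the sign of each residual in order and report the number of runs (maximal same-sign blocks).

F=2: ŷ = 3 + 3.6·2 = 10.2; r = 9.2 − 10.2 = -1
F=3: ŷ = 3 + 3.6·3 = 13.8; r = 16.3 − 13.8 = 2.5
F=4: ŷ = 3 + 3.6·4 = 17.4; r = 15.4 − 17.4 = -2
F=5: ŷ = 3 + 3.6·5 = 21; r = 20.5 − 21 = -0.5
F=6: ŷ = 3 + 3.6·6 = 24.6; r = 27.1 − 24.6 = 2.5
F=7: ŷ = 3 + 3.6·7 = 28.2; r = 26.2 − 28.2 = -2
F=8: ŷ = 3 + 3.6·8 = 31.8; r = 32.8 − 31.8 = 1
F=9: ŷ = 3 + 3.6·9 = 35.4; r = 34.4 − 35.4 = -1
F=10: ŷ = 3 + 3.6·10 = 39; r = 39.5 − 39 = 0.5
Signs: − + − − + − + − +
Runs: −×1, +×1, −×2, +×1, −×1, +×1, −×1, +×1 → 8

8 runs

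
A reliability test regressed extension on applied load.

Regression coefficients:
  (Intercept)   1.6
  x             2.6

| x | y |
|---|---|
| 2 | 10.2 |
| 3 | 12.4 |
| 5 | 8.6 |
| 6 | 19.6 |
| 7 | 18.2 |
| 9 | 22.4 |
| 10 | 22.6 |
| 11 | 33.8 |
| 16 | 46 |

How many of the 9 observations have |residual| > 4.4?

x=2: ŷ = 1.6 + 2.6·2 = 6.8; r = 10.2 − 6.8 = 3.4
x=3: ŷ = 1.6 + 2.6·3 = 9.4; r = 12.4 − 9.4 = 3
x=5: ŷ = 1.6 + 2.6·5 = 14.6; r = 8.6 − 14.6 = -6
x=6: ŷ = 1.6 + 2.6·6 = 17.2; r = 19.6 − 17.2 = 2.4
x=7: ŷ = 1.6 + 2.6·7 = 19.8; r = 18.2 − 19.8 = -1.6
x=9: ŷ = 1.6 + 2.6·9 = 25; r = 22.4 − 25 = -2.6
x=10: ŷ = 1.6 + 2.6·10 = 27.6; r = 22.6 − 27.6 = -5
x=11: ŷ = 1.6 + 2.6·11 = 30.2; r = 33.8 − 30.2 = 3.6
x=16: ŷ = 1.6 + 2.6·16 = 43.2; r = 46 − 43.2 = 2.8
|r| > 4.4: x=5 (|r|=6), x=10 (|r|=5) → 2

2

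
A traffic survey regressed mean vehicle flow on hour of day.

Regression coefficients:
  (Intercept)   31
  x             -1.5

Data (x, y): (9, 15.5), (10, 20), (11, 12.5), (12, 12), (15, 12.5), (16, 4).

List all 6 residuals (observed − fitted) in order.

-2, 4, -2, -1, 4, -3

x=9: ŷ = 31 − 1.5·9 = 17.5; e = 15.5 − 17.5 = -2
x=10: ŷ = 31 − 1.5·10 = 16; e = 20 − 16 = 4
x=11: ŷ = 31 − 1.5·11 = 14.5; e = 12.5 − 14.5 = -2
x=12: ŷ = 31 − 1.5·12 = 13; e = 12 − 13 = -1
x=15: ŷ = 31 − 1.5·15 = 8.5; e = 12.5 − 8.5 = 4
x=16: ŷ = 31 − 1.5·16 = 7; e = 4 − 7 = -3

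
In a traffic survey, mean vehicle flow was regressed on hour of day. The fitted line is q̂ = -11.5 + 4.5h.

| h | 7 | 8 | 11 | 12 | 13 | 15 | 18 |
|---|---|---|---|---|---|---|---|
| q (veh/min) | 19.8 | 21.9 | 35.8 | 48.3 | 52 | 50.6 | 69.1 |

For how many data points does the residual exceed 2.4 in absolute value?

h=7: q̂ = -11.5 + 4.5·7 = 20; r = 19.8 − 20 = -0.2
h=8: q̂ = -11.5 + 4.5·8 = 24.5; r = 21.9 − 24.5 = -2.6
h=11: q̂ = -11.5 + 4.5·11 = 38; r = 35.8 − 38 = -2.2
h=12: q̂ = -11.5 + 4.5·12 = 42.5; r = 48.3 − 42.5 = 5.8
h=13: q̂ = -11.5 + 4.5·13 = 47; r = 52 − 47 = 5
h=15: q̂ = -11.5 + 4.5·15 = 56; r = 50.6 − 56 = -5.4
h=18: q̂ = -11.5 + 4.5·18 = 69.5; r = 69.1 − 69.5 = -0.4
|r| > 2.4: h=8 (|r|=2.6), h=12 (|r|=5.8), h=13 (|r|=5), h=15 (|r|=5.4) → 4

4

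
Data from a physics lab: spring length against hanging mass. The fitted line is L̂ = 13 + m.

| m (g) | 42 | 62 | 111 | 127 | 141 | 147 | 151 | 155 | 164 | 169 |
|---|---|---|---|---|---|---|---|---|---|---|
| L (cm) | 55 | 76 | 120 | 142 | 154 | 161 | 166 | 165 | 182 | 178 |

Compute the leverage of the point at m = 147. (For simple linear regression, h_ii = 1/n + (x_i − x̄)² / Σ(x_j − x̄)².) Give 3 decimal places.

h = 0.124

m̄ = (42 + 62 + 111 + 127 + 141 + 147 + 151 + 155 + 164 + 169)/10 = 126.9
Σ(m − m̄)² = 7208.01 + 4212.01 + 252.81 + 0.01 + 198.81 + 404.01 + 580.81 + 789.61 + 1376.41 + 1772.41 = 16794.9
h = 1/10 + (20.1)²/16794.9 = 0.1 + 0.0240555 = 0.124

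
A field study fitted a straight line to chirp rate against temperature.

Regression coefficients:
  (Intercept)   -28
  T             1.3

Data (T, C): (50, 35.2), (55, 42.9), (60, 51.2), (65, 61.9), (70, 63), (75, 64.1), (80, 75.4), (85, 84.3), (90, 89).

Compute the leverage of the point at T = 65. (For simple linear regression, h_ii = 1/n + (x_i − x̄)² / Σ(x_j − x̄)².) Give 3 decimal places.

T̄ = (50 + 55 + 60 + 65 + 70 + 75 + 80 + 85 + 90)/9 = 70
Σ(T − T̄)² = 400 + 225 + 100 + 25 + 0 + 25 + 100 + 225 + 400 = 1500
h = 1/9 + (-5)²/1500 = 0.111111 + 0.0166667 = 0.128

h = 0.128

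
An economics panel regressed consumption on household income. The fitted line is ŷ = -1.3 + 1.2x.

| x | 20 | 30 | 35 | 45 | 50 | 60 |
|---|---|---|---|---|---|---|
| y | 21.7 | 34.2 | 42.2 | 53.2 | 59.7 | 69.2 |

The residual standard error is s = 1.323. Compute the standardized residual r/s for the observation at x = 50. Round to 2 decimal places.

0.76

ŷ = -1.3 + 1.2·50 = 58.7
r = 59.7 − 58.7 = 1
r/s = 1 / 1.323 = 0.76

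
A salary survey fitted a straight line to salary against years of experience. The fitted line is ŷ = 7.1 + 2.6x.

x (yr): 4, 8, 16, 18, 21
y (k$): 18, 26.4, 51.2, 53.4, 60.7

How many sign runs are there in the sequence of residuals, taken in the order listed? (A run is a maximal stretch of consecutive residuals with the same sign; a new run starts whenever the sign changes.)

4 runs

x=4: ŷ = 7.1 + 2.6·4 = 17.5; r = 18 − 17.5 = 0.5
x=8: ŷ = 7.1 + 2.6·8 = 27.9; r = 26.4 − 27.9 = -1.5
x=16: ŷ = 7.1 + 2.6·16 = 48.7; r = 51.2 − 48.7 = 2.5
x=18: ŷ = 7.1 + 2.6·18 = 53.9; r = 53.4 − 53.9 = -0.5
x=21: ŷ = 7.1 + 2.6·21 = 61.7; r = 60.7 − 61.7 = -1
Signs: + − + − −
Runs: +×1, −×1, +×1, −×2 → 4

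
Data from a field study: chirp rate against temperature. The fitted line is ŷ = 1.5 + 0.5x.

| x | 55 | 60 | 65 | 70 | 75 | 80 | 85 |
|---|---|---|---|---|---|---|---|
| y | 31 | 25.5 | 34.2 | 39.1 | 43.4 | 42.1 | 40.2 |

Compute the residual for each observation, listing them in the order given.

x=55: ŷ = 1.5 + 0.5·55 = 29; e = 31 − 29 = 2
x=60: ŷ = 1.5 + 0.5·60 = 31.5; e = 25.5 − 31.5 = -6
x=65: ŷ = 1.5 + 0.5·65 = 34; e = 34.2 − 34 = 0.2
x=70: ŷ = 1.5 + 0.5·70 = 36.5; e = 39.1 − 36.5 = 2.6
x=75: ŷ = 1.5 + 0.5·75 = 39; e = 43.4 − 39 = 4.4
x=80: ŷ = 1.5 + 0.5·80 = 41.5; e = 42.1 − 41.5 = 0.6
x=85: ŷ = 1.5 + 0.5·85 = 44; e = 40.2 − 44 = -3.8

2, -6, 0.2, 2.6, 4.4, 0.6, -3.8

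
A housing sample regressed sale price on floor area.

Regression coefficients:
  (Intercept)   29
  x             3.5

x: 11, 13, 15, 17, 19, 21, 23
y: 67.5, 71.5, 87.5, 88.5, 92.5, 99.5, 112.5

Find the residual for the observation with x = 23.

ŷ = 29 + 3.5·23 = 109.5
e = 112.5 − 109.5 = 3

e = 3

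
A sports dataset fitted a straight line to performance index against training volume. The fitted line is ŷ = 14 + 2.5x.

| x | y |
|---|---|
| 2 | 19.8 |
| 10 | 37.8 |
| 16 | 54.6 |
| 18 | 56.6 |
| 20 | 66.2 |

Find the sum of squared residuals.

x=2: ŷ = 14 + 2.5·2 = 19; r = 19.8 − 19 = 0.8
x=10: ŷ = 14 + 2.5·10 = 39; r = 37.8 − 39 = -1.2
x=16: ŷ = 14 + 2.5·16 = 54; r = 54.6 − 54 = 0.6
x=18: ŷ = 14 + 2.5·18 = 59; r = 56.6 − 59 = -2.4
x=20: ŷ = 14 + 2.5·20 = 64; r = 66.2 − 64 = 2.2
SSE = 0.64 + 1.44 + 0.36 + 5.76 + 4.84 = 13.04

SSE = 13.04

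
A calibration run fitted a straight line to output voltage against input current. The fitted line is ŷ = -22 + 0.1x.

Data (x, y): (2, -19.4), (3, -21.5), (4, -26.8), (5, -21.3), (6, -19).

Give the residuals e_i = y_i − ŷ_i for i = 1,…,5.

2.4, 0.2, -5.2, 0.2, 2.4

x=2: ŷ = -22 + 0.1·2 = -21.8; e = -19.4 − (-21.8) = 2.4
x=3: ŷ = -22 + 0.1·3 = -21.7; e = -21.5 − (-21.7) = 0.2
x=4: ŷ = -22 + 0.1·4 = -21.6; e = -26.8 − (-21.6) = -5.2
x=5: ŷ = -22 + 0.1·5 = -21.5; e = -21.3 − (-21.5) = 0.2
x=6: ŷ = -22 + 0.1·6 = -21.4; e = -19 − (-21.4) = 2.4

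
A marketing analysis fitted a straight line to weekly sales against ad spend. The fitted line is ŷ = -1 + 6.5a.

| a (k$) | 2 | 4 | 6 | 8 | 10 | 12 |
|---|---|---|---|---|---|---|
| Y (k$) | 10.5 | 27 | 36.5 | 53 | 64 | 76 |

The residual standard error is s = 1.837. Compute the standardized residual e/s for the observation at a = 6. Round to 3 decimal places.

-0.817

ŷ = -1 + 6.5·6 = 38
e = 36.5 − 38 = -1.5
e/s = -1.5 / 1.837 = -0.817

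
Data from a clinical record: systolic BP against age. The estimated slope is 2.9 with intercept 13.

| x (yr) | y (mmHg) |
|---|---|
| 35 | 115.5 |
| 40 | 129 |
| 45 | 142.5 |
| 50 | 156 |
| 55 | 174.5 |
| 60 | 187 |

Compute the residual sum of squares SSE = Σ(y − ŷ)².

x=35: ŷ = 13 + 2.9·35 = 114.5; r = 115.5 − 114.5 = 1
x=40: ŷ = 13 + 2.9·40 = 129; r = 129 − 129 = 0
x=45: ŷ = 13 + 2.9·45 = 143.5; r = 142.5 − 143.5 = -1
x=50: ŷ = 13 + 2.9·50 = 158; r = 156 − 158 = -2
x=55: ŷ = 13 + 2.9·55 = 172.5; r = 174.5 − 172.5 = 2
x=60: ŷ = 13 + 2.9·60 = 187; r = 187 − 187 = 0
SSE = 1 + 0 + 1 + 4 + 4 + 0 = 10

SSE = 10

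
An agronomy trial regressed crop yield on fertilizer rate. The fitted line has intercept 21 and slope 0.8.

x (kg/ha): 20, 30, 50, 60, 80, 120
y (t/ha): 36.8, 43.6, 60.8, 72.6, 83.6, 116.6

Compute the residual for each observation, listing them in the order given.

x=20: ŷ = 21 + 0.8·20 = 37; e = 36.8 − 37 = -0.2
x=30: ŷ = 21 + 0.8·30 = 45; e = 43.6 − 45 = -1.4
x=50: ŷ = 21 + 0.8·50 = 61; e = 60.8 − 61 = -0.2
x=60: ŷ = 21 + 0.8·60 = 69; e = 72.6 − 69 = 3.6
x=80: ŷ = 21 + 0.8·80 = 85; e = 83.6 − 85 = -1.4
x=120: ŷ = 21 + 0.8·120 = 117; e = 116.6 − 117 = -0.4

-0.2, -1.4, -0.2, 3.6, -1.4, -0.4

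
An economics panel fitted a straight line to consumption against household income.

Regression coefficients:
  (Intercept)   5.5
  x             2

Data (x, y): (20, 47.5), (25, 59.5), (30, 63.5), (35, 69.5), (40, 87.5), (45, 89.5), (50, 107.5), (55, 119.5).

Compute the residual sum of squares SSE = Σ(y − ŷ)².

x=20: ŷ = 5.5 + 2·20 = 45.5; r = 47.5 − 45.5 = 2
x=25: ŷ = 5.5 + 2·25 = 55.5; r = 59.5 − 55.5 = 4
x=30: ŷ = 5.5 + 2·30 = 65.5; r = 63.5 − 65.5 = -2
x=35: ŷ = 5.5 + 2·35 = 75.5; r = 69.5 − 75.5 = -6
x=40: ŷ = 5.5 + 2·40 = 85.5; r = 87.5 − 85.5 = 2
x=45: ŷ = 5.5 + 2·45 = 95.5; r = 89.5 − 95.5 = -6
x=50: ŷ = 5.5 + 2·50 = 105.5; r = 107.5 − 105.5 = 2
x=55: ŷ = 5.5 + 2·55 = 115.5; r = 119.5 − 115.5 = 4
SSE = 4 + 16 + 4 + 36 + 4 + 36 + 4 + 16 = 120

SSE = 120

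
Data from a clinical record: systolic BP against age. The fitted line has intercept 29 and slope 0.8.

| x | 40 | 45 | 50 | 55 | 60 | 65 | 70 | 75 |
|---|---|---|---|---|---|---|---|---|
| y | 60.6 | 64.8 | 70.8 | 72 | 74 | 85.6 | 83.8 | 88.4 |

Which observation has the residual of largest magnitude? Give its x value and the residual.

x = 65, r = 4.6

x=40: ŷ = 29 + 0.8·40 = 61; r = 60.6 − 61 = -0.4
x=45: ŷ = 29 + 0.8·45 = 65; r = 64.8 − 65 = -0.2
x=50: ŷ = 29 + 0.8·50 = 69; r = 70.8 − 69 = 1.8
x=55: ŷ = 29 + 0.8·55 = 73; r = 72 − 73 = -1
x=60: ŷ = 29 + 0.8·60 = 77; r = 74 − 77 = -3
x=65: ŷ = 29 + 0.8·65 = 81; r = 85.6 − 81 = 4.6
x=70: ŷ = 29 + 0.8·70 = 85; r = 83.8 − 85 = -1.2
x=75: ŷ = 29 + 0.8·75 = 89; r = 88.4 − 89 = -0.6
Largest |r| is 4.6 at x = 65, residual 4.6.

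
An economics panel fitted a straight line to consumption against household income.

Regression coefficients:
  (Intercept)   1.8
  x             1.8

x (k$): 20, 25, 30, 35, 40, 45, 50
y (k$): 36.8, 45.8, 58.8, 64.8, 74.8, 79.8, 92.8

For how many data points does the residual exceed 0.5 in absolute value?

6

x=20: ŷ = 1.8 + 1.8·20 = 37.8; e = 36.8 − 37.8 = -1
x=25: ŷ = 1.8 + 1.8·25 = 46.8; e = 45.8 − 46.8 = -1
x=30: ŷ = 1.8 + 1.8·30 = 55.8; e = 58.8 − 55.8 = 3
x=35: ŷ = 1.8 + 1.8·35 = 64.8; e = 64.8 − 64.8 = 0
x=40: ŷ = 1.8 + 1.8·40 = 73.8; e = 74.8 − 73.8 = 1
x=45: ŷ = 1.8 + 1.8·45 = 82.8; e = 79.8 − 82.8 = -3
x=50: ŷ = 1.8 + 1.8·50 = 91.8; e = 92.8 − 91.8 = 1
|e| > 0.5: x=20 (|e|=1), x=25 (|e|=1), x=30 (|e|=3), x=40 (|e|=1), x=45 (|e|=3), x=50 (|e|=1) → 6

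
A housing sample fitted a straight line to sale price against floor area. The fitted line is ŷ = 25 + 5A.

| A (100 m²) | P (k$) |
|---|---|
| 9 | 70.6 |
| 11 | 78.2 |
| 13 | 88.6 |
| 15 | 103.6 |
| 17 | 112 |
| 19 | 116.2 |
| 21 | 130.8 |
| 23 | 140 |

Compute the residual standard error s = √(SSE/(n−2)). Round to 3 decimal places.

A=9: ŷ = 25 + 5·9 = 70; r = 70.6 − 70 = 0.6
A=11: ŷ = 25 + 5·11 = 80; r = 78.2 − 80 = -1.8
A=13: ŷ = 25 + 5·13 = 90; r = 88.6 − 90 = -1.4
A=15: ŷ = 25 + 5·15 = 100; r = 103.6 − 100 = 3.6
A=17: ŷ = 25 + 5·17 = 110; r = 112 − 110 = 2
A=19: ŷ = 25 + 5·19 = 120; r = 116.2 − 120 = -3.8
A=21: ŷ = 25 + 5·21 = 130; r = 130.8 − 130 = 0.8
A=23: ŷ = 25 + 5·23 = 140; r = 140 − 140 = 0
SSE = 0.36 + 3.24 + 1.96 + 12.96 + 4 + 14.44 + 0.64 + 0 = 37.6
s = √(37.6/6) = √6.26667 ≈ 2.503

s = 2.503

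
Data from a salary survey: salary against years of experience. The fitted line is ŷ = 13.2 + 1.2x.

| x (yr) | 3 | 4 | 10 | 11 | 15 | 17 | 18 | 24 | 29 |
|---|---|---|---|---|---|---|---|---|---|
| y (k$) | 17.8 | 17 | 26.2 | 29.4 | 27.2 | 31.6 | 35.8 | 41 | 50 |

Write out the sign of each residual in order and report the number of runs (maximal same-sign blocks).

x=3: ŷ = 13.2 + 1.2·3 = 16.8; e = 17.8 − 16.8 = 1
x=4: ŷ = 13.2 + 1.2·4 = 18; e = 17 − 18 = -1
x=10: ŷ = 13.2 + 1.2·10 = 25.2; e = 26.2 − 25.2 = 1
x=11: ŷ = 13.2 + 1.2·11 = 26.4; e = 29.4 − 26.4 = 3
x=15: ŷ = 13.2 + 1.2·15 = 31.2; e = 27.2 − 31.2 = -4
x=17: ŷ = 13.2 + 1.2·17 = 33.6; e = 31.6 − 33.6 = -2
x=18: ŷ = 13.2 + 1.2·18 = 34.8; e = 35.8 − 34.8 = 1
x=24: ŷ = 13.2 + 1.2·24 = 42; e = 41 − 42 = -1
x=29: ŷ = 13.2 + 1.2·29 = 48; e = 50 − 48 = 2
Signs: + − + + − − + − +
Runs: +×1, −×1, +×2, −×2, +×1, −×1, +×1 → 7

7 runs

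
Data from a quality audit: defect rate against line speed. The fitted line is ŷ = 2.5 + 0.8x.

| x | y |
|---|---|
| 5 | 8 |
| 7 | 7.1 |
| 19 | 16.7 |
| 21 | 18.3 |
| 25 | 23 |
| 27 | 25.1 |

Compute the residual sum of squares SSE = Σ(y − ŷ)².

SSE = 6.5

x=5: ŷ = 2.5 + 0.8·5 = 6.5; r = 8 − 6.5 = 1.5
x=7: ŷ = 2.5 + 0.8·7 = 8.1; r = 7.1 − 8.1 = -1
x=19: ŷ = 2.5 + 0.8·19 = 17.7; r = 16.7 − 17.7 = -1
x=21: ŷ = 2.5 + 0.8·21 = 19.3; r = 18.3 − 19.3 = -1
x=25: ŷ = 2.5 + 0.8·25 = 22.5; r = 23 − 22.5 = 0.5
x=27: ŷ = 2.5 + 0.8·27 = 24.1; r = 25.1 − 24.1 = 1
SSE = 2.25 + 1 + 1 + 1 + 0.25 + 1 = 6.5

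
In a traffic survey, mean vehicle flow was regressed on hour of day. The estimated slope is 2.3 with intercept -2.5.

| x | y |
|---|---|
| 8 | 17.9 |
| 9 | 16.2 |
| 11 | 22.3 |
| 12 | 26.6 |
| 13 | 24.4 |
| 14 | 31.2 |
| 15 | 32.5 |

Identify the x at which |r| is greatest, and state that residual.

x = 13, r = -3

x=8: ŷ = -2.5 + 2.3·8 = 15.9; r = 17.9 − 15.9 = 2
x=9: ŷ = -2.5 + 2.3·9 = 18.2; r = 16.2 − 18.2 = -2
x=11: ŷ = -2.5 + 2.3·11 = 22.8; r = 22.3 − 22.8 = -0.5
x=12: ŷ = -2.5 + 2.3·12 = 25.1; r = 26.6 − 25.1 = 1.5
x=13: ŷ = -2.5 + 2.3·13 = 27.4; r = 24.4 − 27.4 = -3
x=14: ŷ = -2.5 + 2.3·14 = 29.7; r = 31.2 − 29.7 = 1.5
x=15: ŷ = -2.5 + 2.3·15 = 32; r = 32.5 − 32 = 0.5
Largest |r| is 3 at x = 13, residual -3.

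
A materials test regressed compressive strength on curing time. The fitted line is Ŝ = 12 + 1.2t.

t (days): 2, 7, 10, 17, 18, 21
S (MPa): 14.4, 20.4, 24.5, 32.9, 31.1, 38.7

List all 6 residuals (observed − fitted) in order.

t=2: Ŝ = 12 + 1.2·2 = 14.4; r = 14.4 − 14.4 = 0
t=7: Ŝ = 12 + 1.2·7 = 20.4; r = 20.4 − 20.4 = 0
t=10: Ŝ = 12 + 1.2·10 = 24; r = 24.5 − 24 = 0.5
t=17: Ŝ = 12 + 1.2·17 = 32.4; r = 32.9 − 32.4 = 0.5
t=18: Ŝ = 12 + 1.2·18 = 33.6; r = 31.1 − 33.6 = -2.5
t=21: Ŝ = 12 + 1.2·21 = 37.2; r = 38.7 − 37.2 = 1.5

0, 0, 0.5, 0.5, -2.5, 1.5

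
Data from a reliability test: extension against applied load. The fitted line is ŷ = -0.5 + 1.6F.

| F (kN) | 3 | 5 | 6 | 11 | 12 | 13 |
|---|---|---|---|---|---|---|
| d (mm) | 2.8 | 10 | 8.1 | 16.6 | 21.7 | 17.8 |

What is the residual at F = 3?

ŷ = -0.5 + 1.6·3 = 4.3
e = 2.8 − 4.3 = -1.5

e = -1.5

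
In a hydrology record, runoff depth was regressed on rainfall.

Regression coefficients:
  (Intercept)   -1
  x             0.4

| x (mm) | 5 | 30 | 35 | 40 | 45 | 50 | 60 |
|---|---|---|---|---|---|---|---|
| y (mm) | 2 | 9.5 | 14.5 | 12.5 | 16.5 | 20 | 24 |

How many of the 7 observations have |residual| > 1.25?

3

x=5: ŷ = -1 + 0.4·5 = 1; r = 2 − 1 = 1
x=30: ŷ = -1 + 0.4·30 = 11; r = 9.5 − 11 = -1.5
x=35: ŷ = -1 + 0.4·35 = 13; r = 14.5 − 13 = 1.5
x=40: ŷ = -1 + 0.4·40 = 15; r = 12.5 − 15 = -2.5
x=45: ŷ = -1 + 0.4·45 = 17; r = 16.5 − 17 = -0.5
x=50: ŷ = -1 + 0.4·50 = 19; r = 20 − 19 = 1
x=60: ŷ = -1 + 0.4·60 = 23; r = 24 − 23 = 1
|r| > 1.25: x=30 (|r|=1.5), x=35 (|r|=1.5), x=40 (|r|=2.5) → 3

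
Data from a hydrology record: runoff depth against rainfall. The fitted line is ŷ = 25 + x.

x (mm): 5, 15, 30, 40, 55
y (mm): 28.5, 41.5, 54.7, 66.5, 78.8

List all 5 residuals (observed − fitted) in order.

-1.5, 1.5, -0.3, 1.5, -1.2

x=5: ŷ = 25 + 5 = 30; r = 28.5 − 30 = -1.5
x=15: ŷ = 25 + 15 = 40; r = 41.5 − 40 = 1.5
x=30: ŷ = 25 + 30 = 55; r = 54.7 − 55 = -0.3
x=40: ŷ = 25 + 40 = 65; r = 66.5 − 65 = 1.5
x=55: ŷ = 25 + 55 = 80; r = 78.8 − 80 = -1.2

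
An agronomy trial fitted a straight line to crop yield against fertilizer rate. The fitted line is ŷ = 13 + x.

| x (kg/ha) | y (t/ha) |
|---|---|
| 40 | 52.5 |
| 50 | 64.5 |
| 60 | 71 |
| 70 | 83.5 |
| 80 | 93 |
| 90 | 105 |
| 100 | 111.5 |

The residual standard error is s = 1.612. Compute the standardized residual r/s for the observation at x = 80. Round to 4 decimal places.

ŷ = 13 + 80 = 93
r = 93 − 93 = 0
r/s = 0 / 1.612 = 0.0000

0.0000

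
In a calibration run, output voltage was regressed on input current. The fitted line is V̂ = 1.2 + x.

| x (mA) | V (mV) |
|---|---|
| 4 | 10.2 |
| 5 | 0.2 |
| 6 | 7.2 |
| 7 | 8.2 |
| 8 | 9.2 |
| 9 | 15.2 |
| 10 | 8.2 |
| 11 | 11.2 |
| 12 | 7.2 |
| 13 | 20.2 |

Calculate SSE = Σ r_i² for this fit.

SSE = 168

x=4: V̂ = 1.2 + 4 = 5.2; r = 10.2 − 5.2 = 5
x=5: V̂ = 1.2 + 5 = 6.2; r = 0.2 − 6.2 = -6
x=6: V̂ = 1.2 + 6 = 7.2; r = 7.2 − 7.2 = 0
x=7: V̂ = 1.2 + 7 = 8.2; r = 8.2 − 8.2 = 0
x=8: V̂ = 1.2 + 8 = 9.2; r = 9.2 − 9.2 = 0
x=9: V̂ = 1.2 + 9 = 10.2; r = 15.2 − 10.2 = 5
x=10: V̂ = 1.2 + 10 = 11.2; r = 8.2 − 11.2 = -3
x=11: V̂ = 1.2 + 11 = 12.2; r = 11.2 − 12.2 = -1
x=12: V̂ = 1.2 + 12 = 13.2; r = 7.2 − 13.2 = -6
x=13: V̂ = 1.2 + 13 = 14.2; r = 20.2 − 14.2 = 6
SSE = 25 + 36 + 0 + 0 + 0 + 25 + 9 + 1 + 36 + 36 = 168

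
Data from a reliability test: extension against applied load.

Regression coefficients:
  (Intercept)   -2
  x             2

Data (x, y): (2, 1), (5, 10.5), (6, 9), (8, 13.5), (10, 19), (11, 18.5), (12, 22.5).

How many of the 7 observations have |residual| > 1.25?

x=2: ŷ = -2 + 2·2 = 2; e = 1 − 2 = -1
x=5: ŷ = -2 + 2·5 = 8; e = 10.5 − 8 = 2.5
x=6: ŷ = -2 + 2·6 = 10; e = 9 − 10 = -1
x=8: ŷ = -2 + 2·8 = 14; e = 13.5 − 14 = -0.5
x=10: ŷ = -2 + 2·10 = 18; e = 19 − 18 = 1
x=11: ŷ = -2 + 2·11 = 20; e = 18.5 − 20 = -1.5
x=12: ŷ = -2 + 2·12 = 22; e = 22.5 − 22 = 0.5
|e| > 1.25: x=5 (|e|=2.5), x=11 (|e|=1.5) → 2

2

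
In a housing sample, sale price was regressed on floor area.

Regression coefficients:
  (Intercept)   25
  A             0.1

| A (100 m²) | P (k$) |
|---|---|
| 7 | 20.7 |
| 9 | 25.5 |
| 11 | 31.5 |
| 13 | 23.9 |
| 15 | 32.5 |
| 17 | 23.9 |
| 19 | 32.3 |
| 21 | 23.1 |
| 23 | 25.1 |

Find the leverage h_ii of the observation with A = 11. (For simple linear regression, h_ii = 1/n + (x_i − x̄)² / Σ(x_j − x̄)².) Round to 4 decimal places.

Ā = (7 + 9 + 11 + 13 + 15 + 17 + 19 + 21 + 23)/9 = 15
Σ(A − Ā)² = 64 + 36 + 16 + 4 + 0 + 4 + 16 + 36 + 64 = 240
h = 1/9 + (-4)²/240 = 0.111111 + 0.0666667 = 0.1778

h = 0.1778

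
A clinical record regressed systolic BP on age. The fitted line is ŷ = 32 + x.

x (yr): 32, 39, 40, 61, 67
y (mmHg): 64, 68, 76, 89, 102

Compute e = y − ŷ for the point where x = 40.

ŷ = 32 + 40 = 72
e = 76 − 72 = 4

e = 4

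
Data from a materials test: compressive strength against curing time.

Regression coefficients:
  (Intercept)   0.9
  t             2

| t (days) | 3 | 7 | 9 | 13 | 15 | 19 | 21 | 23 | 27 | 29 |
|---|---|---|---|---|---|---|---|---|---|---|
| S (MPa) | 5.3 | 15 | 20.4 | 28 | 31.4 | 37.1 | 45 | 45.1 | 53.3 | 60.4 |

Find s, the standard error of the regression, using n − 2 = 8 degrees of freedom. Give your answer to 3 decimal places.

t=3: ŷ = 0.9 + 2·3 = 6.9; e = 5.3 − 6.9 = -1.6
t=7: ŷ = 0.9 + 2·7 = 14.9; e = 15 − 14.9 = 0.1
t=9: ŷ = 0.9 + 2·9 = 18.9; e = 20.4 − 18.9 = 1.5
t=13: ŷ = 0.9 + 2·13 = 26.9; e = 28 − 26.9 = 1.1
t=15: ŷ = 0.9 + 2·15 = 30.9; e = 31.4 − 30.9 = 0.5
t=19: ŷ = 0.9 + 2·19 = 38.9; e = 37.1 − 38.9 = -1.8
t=21: ŷ = 0.9 + 2·21 = 42.9; e = 45 − 42.9 = 2.1
t=23: ŷ = 0.9 + 2·23 = 46.9; e = 45.1 − 46.9 = -1.8
t=27: ŷ = 0.9 + 2·27 = 54.9; e = 53.3 − 54.9 = -1.6
t=29: ŷ = 0.9 + 2·29 = 58.9; e = 60.4 − 58.9 = 1.5
SSE = 2.56 + 0.01 + 2.25 + 1.21 + 0.25 + 3.24 + 4.41 + 3.24 + 2.56 + 2.25 = 21.98
s = √(21.98/8) = √2.7475 ≈ 1.658

s = 1.658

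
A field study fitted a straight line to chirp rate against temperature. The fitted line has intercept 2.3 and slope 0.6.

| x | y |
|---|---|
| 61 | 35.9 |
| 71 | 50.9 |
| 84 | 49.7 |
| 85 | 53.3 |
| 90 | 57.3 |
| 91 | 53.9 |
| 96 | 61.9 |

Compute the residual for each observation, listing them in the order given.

x=61: ŷ = 2.3 + 0.6·61 = 38.9; e = 35.9 − 38.9 = -3
x=71: ŷ = 2.3 + 0.6·71 = 44.9; e = 50.9 − 44.9 = 6
x=84: ŷ = 2.3 + 0.6·84 = 52.7; e = 49.7 − 52.7 = -3
x=85: ŷ = 2.3 + 0.6·85 = 53.3; e = 53.3 − 53.3 = 0
x=90: ŷ = 2.3 + 0.6·90 = 56.3; e = 57.3 − 56.3 = 1
x=91: ŷ = 2.3 + 0.6·91 = 56.9; e = 53.9 − 56.9 = -3
x=96: ŷ = 2.3 + 0.6·96 = 59.9; e = 61.9 − 59.9 = 2

-3, 6, -3, 0, 1, -3, 2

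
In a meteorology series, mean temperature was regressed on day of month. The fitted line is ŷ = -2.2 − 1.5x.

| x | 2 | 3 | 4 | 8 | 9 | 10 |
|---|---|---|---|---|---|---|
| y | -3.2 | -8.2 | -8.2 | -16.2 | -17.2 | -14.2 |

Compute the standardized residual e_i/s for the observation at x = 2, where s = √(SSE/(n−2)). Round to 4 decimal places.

0.8627

x=2: ŷ = -2.2 − 1.5·2 = -5.2; e = -3.2 − (-5.2) = 2
x=3: ŷ = -2.2 − 1.5·3 = -6.7; e = -8.2 − (-6.7) = -1.5
x=4: ŷ = -2.2 − 1.5·4 = -8.2; e = -8.2 − (-8.2) = 0
x=8: ŷ = -2.2 − 1.5·8 = -14.2; e = -16.2 − (-14.2) = -2
x=9: ŷ = -2.2 − 1.5·9 = -15.7; e = -17.2 − (-15.7) = -1.5
x=10: ŷ = -2.2 − 1.5·10 = -17.2; e = -14.2 − (-17.2) = 3
SSE = 4 + 2.25 + 0 + 4 + 2.25 + 9 = 21.5
s = √(21.5/4) = 2.3184
e/s = 2 / 2.3184 = 0.8627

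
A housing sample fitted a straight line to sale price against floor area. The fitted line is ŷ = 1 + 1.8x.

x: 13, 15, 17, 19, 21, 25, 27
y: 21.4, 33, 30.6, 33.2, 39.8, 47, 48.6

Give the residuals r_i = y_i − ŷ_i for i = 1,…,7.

x=13: ŷ = 1 + 1.8·13 = 24.4; r = 21.4 − 24.4 = -3
x=15: ŷ = 1 + 1.8·15 = 28; r = 33 − 28 = 5
x=17: ŷ = 1 + 1.8·17 = 31.6; r = 30.6 − 31.6 = -1
x=19: ŷ = 1 + 1.8·19 = 35.2; r = 33.2 − 35.2 = -2
x=21: ŷ = 1 + 1.8·21 = 38.8; r = 39.8 − 38.8 = 1
x=25: ŷ = 1 + 1.8·25 = 46; r = 47 − 46 = 1
x=27: ŷ = 1 + 1.8·27 = 49.6; r = 48.6 − 49.6 = -1

-3, 5, -1, -2, 1, 1, -1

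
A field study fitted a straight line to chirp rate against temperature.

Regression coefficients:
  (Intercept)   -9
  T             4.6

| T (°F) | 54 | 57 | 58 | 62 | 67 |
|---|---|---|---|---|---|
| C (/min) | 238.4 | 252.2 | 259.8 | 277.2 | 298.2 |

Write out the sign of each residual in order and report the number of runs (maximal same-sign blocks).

T=54: Ĉ = -9 + 4.6·54 = 239.4; e = 238.4 − 239.4 = -1
T=57: Ĉ = -9 + 4.6·57 = 253.2; e = 252.2 − 253.2 = -1
T=58: Ĉ = -9 + 4.6·58 = 257.8; e = 259.8 − 257.8 = 2
T=62: Ĉ = -9 + 4.6·62 = 276.2; e = 277.2 − 276.2 = 1
T=67: Ĉ = -9 + 4.6·67 = 299.2; e = 298.2 − 299.2 = -1
Signs: − − + + −
Runs: −×2, +×2, −×1 → 3

3 runs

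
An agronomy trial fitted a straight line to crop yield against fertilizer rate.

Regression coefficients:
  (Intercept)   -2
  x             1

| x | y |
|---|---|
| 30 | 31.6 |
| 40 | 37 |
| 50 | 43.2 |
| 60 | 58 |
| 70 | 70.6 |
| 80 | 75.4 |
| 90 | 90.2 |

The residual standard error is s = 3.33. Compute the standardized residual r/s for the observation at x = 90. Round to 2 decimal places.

0.66

ŷ = -2 + 90 = 88
r = 90.2 − 88 = 2.2
r/s = 2.2 / 3.33 = 0.66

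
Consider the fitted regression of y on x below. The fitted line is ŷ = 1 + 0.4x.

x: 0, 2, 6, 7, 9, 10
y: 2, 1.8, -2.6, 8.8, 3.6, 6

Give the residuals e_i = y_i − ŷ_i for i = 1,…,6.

x=0: ŷ = 1 + 0.4·0 = 1; e = 2 − 1 = 1
x=2: ŷ = 1 + 0.4·2 = 1.8; e = 1.8 − 1.8 = 0
x=6: ŷ = 1 + 0.4·6 = 3.4; e = -2.6 − 3.4 = -6
x=7: ŷ = 1 + 0.4·7 = 3.8; e = 8.8 − 3.8 = 5
x=9: ŷ = 1 + 0.4·9 = 4.6; e = 3.6 − 4.6 = -1
x=10: ŷ = 1 + 0.4·10 = 5; e = 6 − 5 = 1

1, 0, -6, 5, -1, 1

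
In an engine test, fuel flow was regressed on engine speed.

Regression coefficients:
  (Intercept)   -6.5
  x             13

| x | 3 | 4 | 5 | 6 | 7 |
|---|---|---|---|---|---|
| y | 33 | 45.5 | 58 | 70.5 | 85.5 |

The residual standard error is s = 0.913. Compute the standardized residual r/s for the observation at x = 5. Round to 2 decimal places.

-0.55

ŷ = -6.5 + 13·5 = 58.5
r = 58 − 58.5 = -0.5
r/s = -0.5 / 0.913 = -0.55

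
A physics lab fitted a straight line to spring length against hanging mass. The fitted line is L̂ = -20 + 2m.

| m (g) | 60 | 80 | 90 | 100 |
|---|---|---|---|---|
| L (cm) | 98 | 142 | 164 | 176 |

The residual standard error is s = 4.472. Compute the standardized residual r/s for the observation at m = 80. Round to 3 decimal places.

L̂ = -20 + 2·80 = 140
r = 142 − 140 = 2
r/s = 2 / 4.472 = 0.447

0.447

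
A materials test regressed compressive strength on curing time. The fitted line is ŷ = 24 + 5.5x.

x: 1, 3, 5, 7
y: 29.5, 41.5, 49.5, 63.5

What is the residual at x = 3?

ŷ = 24 + 5.5·3 = 40.5
r = 41.5 − 40.5 = 1

r = 1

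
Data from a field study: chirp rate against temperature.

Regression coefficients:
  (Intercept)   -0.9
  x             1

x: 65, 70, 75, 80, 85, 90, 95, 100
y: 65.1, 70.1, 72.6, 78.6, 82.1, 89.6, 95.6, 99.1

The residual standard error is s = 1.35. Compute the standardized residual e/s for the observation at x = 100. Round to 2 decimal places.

ŷ = -0.9 + 100 = 99.1
e = 99.1 − 99.1 = 0
e/s = 0 / 1.35 = 0.00

0.00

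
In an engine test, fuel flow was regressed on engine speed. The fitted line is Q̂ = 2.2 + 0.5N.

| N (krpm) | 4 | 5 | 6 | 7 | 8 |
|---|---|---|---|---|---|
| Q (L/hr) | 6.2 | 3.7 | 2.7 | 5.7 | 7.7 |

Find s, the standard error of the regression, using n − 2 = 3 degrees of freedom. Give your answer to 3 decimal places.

N=4: Q̂ = 2.2 + 0.5·4 = 4.2; e = 6.2 − 4.2 = 2
N=5: Q̂ = 2.2 + 0.5·5 = 4.7; e = 3.7 − 4.7 = -1
N=6: Q̂ = 2.2 + 0.5·6 = 5.2; e = 2.7 − 5.2 = -2.5
N=7: Q̂ = 2.2 + 0.5·7 = 5.7; e = 5.7 − 5.7 = 0
N=8: Q̂ = 2.2 + 0.5·8 = 6.2; e = 7.7 − 6.2 = 1.5
SSE = 4 + 1 + 6.25 + 0 + 2.25 = 13.5
s = √(13.5/3) = √4.5 ≈ 2.121

s = 2.121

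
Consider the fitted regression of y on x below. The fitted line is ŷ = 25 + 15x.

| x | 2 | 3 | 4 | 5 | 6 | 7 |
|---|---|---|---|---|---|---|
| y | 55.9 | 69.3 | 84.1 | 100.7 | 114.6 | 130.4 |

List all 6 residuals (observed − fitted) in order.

0.9, -0.7, -0.9, 0.7, -0.4, 0.4

x=2: ŷ = 25 + 15·2 = 55; r = 55.9 − 55 = 0.9
x=3: ŷ = 25 + 15·3 = 70; r = 69.3 − 70 = -0.7
x=4: ŷ = 25 + 15·4 = 85; r = 84.1 − 85 = -0.9
x=5: ŷ = 25 + 15·5 = 100; r = 100.7 − 100 = 0.7
x=6: ŷ = 25 + 15·6 = 115; r = 114.6 − 115 = -0.4
x=7: ŷ = 25 + 15·7 = 130; r = 130.4 − 130 = 0.4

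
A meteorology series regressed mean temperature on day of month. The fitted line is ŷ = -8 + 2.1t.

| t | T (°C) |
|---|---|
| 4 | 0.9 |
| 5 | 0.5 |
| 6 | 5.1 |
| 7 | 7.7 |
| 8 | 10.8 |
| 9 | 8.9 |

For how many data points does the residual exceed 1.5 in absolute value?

3

t=4: ŷ = -8 + 2.1·4 = 0.4; e = 0.9 − 0.4 = 0.5
t=5: ŷ = -8 + 2.1·5 = 2.5; e = 0.5 − 2.5 = -2
t=6: ŷ = -8 + 2.1·6 = 4.6; e = 5.1 − 4.6 = 0.5
t=7: ŷ = -8 + 2.1·7 = 6.7; e = 7.7 − 6.7 = 1
t=8: ŷ = -8 + 2.1·8 = 8.8; e = 10.8 − 8.8 = 2
t=9: ŷ = -8 + 2.1·9 = 10.9; e = 8.9 − 10.9 = -2
|e| > 1.5: t=5 (|e|=2), t=8 (|e|=2), t=9 (|e|=2) → 3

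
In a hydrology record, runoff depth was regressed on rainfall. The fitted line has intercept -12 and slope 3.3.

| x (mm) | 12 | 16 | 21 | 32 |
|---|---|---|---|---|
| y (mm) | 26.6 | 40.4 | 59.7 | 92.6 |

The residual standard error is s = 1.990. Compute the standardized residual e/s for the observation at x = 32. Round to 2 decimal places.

-0.50

ŷ = -12 + 3.3·32 = 93.6
e = 92.6 − 93.6 = -1
e/s = -1 / 1.990 = -0.50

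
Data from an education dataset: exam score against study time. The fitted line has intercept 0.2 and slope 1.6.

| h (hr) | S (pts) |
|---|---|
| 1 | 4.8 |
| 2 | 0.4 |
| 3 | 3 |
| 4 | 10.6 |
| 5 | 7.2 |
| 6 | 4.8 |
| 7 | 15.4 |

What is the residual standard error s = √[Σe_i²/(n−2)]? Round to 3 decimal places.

s = 4.000

h=1: Ŝ = 0.2 + 1.6·1 = 1.8; e = 4.8 − 1.8 = 3
h=2: Ŝ = 0.2 + 1.6·2 = 3.4; e = 0.4 − 3.4 = -3
h=3: Ŝ = 0.2 + 1.6·3 = 5; e = 3 − 5 = -2
h=4: Ŝ = 0.2 + 1.6·4 = 6.6; e = 10.6 − 6.6 = 4
h=5: Ŝ = 0.2 + 1.6·5 = 8.2; e = 7.2 − 8.2 = -1
h=6: Ŝ = 0.2 + 1.6·6 = 9.8; e = 4.8 − 9.8 = -5
h=7: Ŝ = 0.2 + 1.6·7 = 11.4; e = 15.4 − 11.4 = 4
SSE = 9 + 9 + 4 + 16 + 1 + 25 + 16 = 80
s = √(80/5) = √16 ≈ 4.000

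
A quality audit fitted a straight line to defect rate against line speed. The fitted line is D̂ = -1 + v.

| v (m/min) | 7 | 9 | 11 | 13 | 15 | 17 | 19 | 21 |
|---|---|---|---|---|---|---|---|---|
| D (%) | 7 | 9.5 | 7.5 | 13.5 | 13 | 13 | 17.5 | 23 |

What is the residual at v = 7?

e = 1

D̂ = -1 + 7 = 6
e = 7 − 6 = 1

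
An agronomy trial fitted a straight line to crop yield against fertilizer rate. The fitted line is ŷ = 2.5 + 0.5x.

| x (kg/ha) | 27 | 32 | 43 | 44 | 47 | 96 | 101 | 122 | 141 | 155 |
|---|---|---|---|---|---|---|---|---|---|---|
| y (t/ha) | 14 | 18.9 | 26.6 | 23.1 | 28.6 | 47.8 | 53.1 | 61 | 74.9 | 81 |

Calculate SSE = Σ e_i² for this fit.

x=27: ŷ = 2.5 + 0.5·27 = 16; e = 14 − 16 = -2
x=32: ŷ = 2.5 + 0.5·32 = 18.5; e = 18.9 − 18.5 = 0.4
x=43: ŷ = 2.5 + 0.5·43 = 24; e = 26.6 − 24 = 2.6
x=44: ŷ = 2.5 + 0.5·44 = 24.5; e = 23.1 − 24.5 = -1.4
x=47: ŷ = 2.5 + 0.5·47 = 26; e = 28.6 − 26 = 2.6
x=96: ŷ = 2.5 + 0.5·96 = 50.5; e = 47.8 − 50.5 = -2.7
x=101: ŷ = 2.5 + 0.5·101 = 53; e = 53.1 − 53 = 0.1
x=122: ŷ = 2.5 + 0.5·122 = 63.5; e = 61 − 63.5 = -2.5
x=141: ŷ = 2.5 + 0.5·141 = 73; e = 74.9 − 73 = 1.9
x=155: ŷ = 2.5 + 0.5·155 = 80; e = 81 − 80 = 1
SSE = 4 + 0.16 + 6.76 + 1.96 + 6.76 + 7.29 + 0.01 + 6.25 + 3.61 + 1 = 37.8

SSE = 37.8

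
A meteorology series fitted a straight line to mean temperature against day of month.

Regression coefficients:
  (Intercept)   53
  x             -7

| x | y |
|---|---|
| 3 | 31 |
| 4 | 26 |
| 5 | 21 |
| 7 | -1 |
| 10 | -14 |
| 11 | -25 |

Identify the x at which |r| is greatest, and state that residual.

x = 7, r = -5

x=3: ŷ = 53 − 7·3 = 32; r = 31 − 32 = -1
x=4: ŷ = 53 − 7·4 = 25; r = 26 − 25 = 1
x=5: ŷ = 53 − 7·5 = 18; r = 21 − 18 = 3
x=7: ŷ = 53 − 7·7 = 4; r = -1 − 4 = -5
x=10: ŷ = 53 − 7·10 = -17; r = -14 − (-17) = 3
x=11: ŷ = 53 − 7·11 = -24; r = -25 − (-24) = -1
Largest |r| is 5 at x = 7, residual -5.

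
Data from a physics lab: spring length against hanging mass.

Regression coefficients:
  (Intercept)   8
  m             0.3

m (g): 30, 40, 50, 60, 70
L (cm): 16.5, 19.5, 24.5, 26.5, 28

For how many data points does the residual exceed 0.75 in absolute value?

2

m=30: ŷ = 8 + 0.3·30 = 17; r = 16.5 − 17 = -0.5
m=40: ŷ = 8 + 0.3·40 = 20; r = 19.5 − 20 = -0.5
m=50: ŷ = 8 + 0.3·50 = 23; r = 24.5 − 23 = 1.5
m=60: ŷ = 8 + 0.3·60 = 26; r = 26.5 − 26 = 0.5
m=70: ŷ = 8 + 0.3·70 = 29; r = 28 − 29 = -1
|r| > 0.75: m=50 (|r|=1.5), m=70 (|r|=1) → 2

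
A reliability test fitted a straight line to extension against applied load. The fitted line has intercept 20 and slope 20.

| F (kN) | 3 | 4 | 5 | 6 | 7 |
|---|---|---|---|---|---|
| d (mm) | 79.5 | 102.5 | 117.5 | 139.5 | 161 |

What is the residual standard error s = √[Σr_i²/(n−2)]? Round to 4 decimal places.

s = 2.1602

F=3: d̂ = 20 + 20·3 = 80; r = 79.5 − 80 = -0.5
F=4: d̂ = 20 + 20·4 = 100; r = 102.5 − 100 = 2.5
F=5: d̂ = 20 + 20·5 = 120; r = 117.5 − 120 = -2.5
F=6: d̂ = 20 + 20·6 = 140; r = 139.5 − 140 = -0.5
F=7: d̂ = 20 + 20·7 = 160; r = 161 − 160 = 1
SSE = 0.25 + 6.25 + 6.25 + 0.25 + 1 = 14
s = √(14/3) = √4.66667 ≈ 2.1602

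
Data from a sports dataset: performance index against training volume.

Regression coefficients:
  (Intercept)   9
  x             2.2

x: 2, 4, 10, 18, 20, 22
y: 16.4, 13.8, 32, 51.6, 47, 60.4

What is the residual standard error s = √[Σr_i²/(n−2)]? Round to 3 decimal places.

x=2: ŷ = 9 + 2.2·2 = 13.4; r = 16.4 − 13.4 = 3
x=4: ŷ = 9 + 2.2·4 = 17.8; r = 13.8 − 17.8 = -4
x=10: ŷ = 9 + 2.2·10 = 31; r = 32 − 31 = 1
x=18: ŷ = 9 + 2.2·18 = 48.6; r = 51.6 − 48.6 = 3
x=20: ŷ = 9 + 2.2·20 = 53; r = 47 − 53 = -6
x=22: ŷ = 9 + 2.2·22 = 57.4; r = 60.4 − 57.4 = 3
SSE = 9 + 16 + 1 + 9 + 36 + 9 = 80
s = √(80/4) = √20 ≈ 4.472

s = 4.472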